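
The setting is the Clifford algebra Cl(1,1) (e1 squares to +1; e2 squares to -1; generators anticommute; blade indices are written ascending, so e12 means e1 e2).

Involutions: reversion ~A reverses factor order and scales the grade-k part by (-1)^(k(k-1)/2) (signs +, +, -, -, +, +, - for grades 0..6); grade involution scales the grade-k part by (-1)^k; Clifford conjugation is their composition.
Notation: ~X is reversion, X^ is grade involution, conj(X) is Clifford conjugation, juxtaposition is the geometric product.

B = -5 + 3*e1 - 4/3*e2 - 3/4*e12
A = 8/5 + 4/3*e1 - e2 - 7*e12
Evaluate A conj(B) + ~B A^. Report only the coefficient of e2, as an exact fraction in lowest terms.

first term: -191/12 - 173/60*e1 - 193/15*e2 + 1574/45*e12
second term: -191/12 + 401/20*e1 - 407/15*e2 + 1684/45*e12
Answer: -40


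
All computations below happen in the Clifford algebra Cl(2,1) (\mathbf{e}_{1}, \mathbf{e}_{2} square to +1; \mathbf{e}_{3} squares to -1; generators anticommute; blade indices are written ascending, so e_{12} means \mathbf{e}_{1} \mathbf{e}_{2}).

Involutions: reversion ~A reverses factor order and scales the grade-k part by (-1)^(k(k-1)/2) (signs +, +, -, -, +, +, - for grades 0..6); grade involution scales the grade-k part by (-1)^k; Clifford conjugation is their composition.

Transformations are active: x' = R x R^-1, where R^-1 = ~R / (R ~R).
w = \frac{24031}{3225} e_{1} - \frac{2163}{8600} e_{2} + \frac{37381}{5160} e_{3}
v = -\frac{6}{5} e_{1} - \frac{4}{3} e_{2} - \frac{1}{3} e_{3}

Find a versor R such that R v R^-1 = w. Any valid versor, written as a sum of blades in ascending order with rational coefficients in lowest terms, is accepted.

Why this works: both vectors square to \frac{233}{75}, so q(v) = q(w) and R = v + w = \frac{20161}{3225} e_{1} - \frac{40889}{25800} e_{2} + \frac{11887}{1720} e_{3} carries v to w — its own direction survives, the complement (v - w)/2 flips.
Answer: \frac{20161}{3225} e_{1} - \frac{40889}{25800} e_{2} + \frac{11887}{1720} e_{3}


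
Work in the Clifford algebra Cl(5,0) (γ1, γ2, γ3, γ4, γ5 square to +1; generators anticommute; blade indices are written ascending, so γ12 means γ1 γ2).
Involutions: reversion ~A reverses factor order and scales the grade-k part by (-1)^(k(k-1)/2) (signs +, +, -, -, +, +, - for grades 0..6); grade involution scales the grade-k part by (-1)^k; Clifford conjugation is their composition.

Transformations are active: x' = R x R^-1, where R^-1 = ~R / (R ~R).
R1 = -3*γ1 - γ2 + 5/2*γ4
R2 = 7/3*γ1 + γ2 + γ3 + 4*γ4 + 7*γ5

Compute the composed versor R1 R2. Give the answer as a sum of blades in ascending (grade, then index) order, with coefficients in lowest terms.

Distribute over the terms of R1 (each basis-blade product reordered to ascending indices, repeated generators contracted through their squares):
(-3*γ1) R2 = -7 - 3*γ12 - 3*γ13 - 12*γ14 - 21*γ15
(-γ2) R2 = -1 + 7/3*γ12 - γ23 - 4*γ24 - 7*γ25
(5/2*γ4) R2 = 10 - 35/6*γ14 - 5/2*γ24 - 5/2*γ34 + 35/2*γ45
Summing the partial products and collecting blades:
Answer: 2 - 2/3*γ12 - 3*γ13 - 107/6*γ14 - 21*γ15 - γ23 - 13/2*γ24 - 7*γ25 - 5/2*γ34 + 35/2*γ45


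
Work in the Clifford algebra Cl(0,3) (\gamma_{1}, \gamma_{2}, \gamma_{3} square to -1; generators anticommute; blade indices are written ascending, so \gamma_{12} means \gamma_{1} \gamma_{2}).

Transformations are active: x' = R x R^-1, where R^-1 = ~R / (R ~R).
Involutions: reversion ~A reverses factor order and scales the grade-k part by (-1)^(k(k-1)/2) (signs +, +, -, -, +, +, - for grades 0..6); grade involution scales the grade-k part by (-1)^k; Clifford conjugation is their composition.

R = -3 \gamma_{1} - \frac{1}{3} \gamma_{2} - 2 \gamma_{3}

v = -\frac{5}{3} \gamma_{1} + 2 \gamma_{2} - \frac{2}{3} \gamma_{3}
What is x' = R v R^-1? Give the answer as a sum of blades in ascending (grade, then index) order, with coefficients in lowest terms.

~R = -3 \gamma_{1} - \frac{1}{3} \gamma_{2} - 2 \gamma_{3}, and R ~R = -\frac{118}{9}, so R^-1 = ~R / (-\frac{118}{9}).
R v = -\frac{17}{3} - \frac{59}{9} \gamma_{12} - \frac{4}{3} \gamma_{13} + \frac{38}{9} \gamma_{23}
Answer: -\frac{164}{177} \gamma_{1} - \frac{135}{59} \gamma_{2} - \frac{188}{177} \gamma_{3}


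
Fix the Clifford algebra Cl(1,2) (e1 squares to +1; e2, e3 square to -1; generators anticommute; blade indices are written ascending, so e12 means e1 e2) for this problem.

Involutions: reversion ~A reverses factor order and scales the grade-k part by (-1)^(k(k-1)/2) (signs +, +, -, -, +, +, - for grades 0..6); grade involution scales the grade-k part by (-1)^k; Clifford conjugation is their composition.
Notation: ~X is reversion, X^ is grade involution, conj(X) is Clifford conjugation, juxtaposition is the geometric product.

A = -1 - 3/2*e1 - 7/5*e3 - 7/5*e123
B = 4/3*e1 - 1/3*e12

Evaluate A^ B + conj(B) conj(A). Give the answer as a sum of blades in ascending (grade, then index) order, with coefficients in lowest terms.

first term: 2 - 4/3*e1 - 1/2*e2 - 7/15*e3 + 1/3*e12 - 28/15*e13 + 28/15*e23 - 7/15*e123
second term: -2 + 4/3*e1 - 1/2*e2 - 7/15*e3 - 1/3*e12 - 28/15*e13 + 28/15*e23 + 7/15*e123
Answer: -e2 - 14/15*e3 - 56/15*e13 + 56/15*e23


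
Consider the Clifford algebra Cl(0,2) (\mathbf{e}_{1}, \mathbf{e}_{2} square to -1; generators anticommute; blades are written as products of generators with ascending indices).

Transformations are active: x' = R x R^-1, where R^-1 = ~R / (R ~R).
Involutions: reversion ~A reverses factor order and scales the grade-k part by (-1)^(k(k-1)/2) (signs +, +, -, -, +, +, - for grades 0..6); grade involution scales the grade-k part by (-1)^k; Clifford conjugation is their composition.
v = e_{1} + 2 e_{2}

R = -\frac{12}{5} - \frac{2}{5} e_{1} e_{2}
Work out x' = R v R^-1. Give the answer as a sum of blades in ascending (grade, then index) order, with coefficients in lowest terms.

~R = -\frac{12}{5} + \frac{2}{5} e_{1} e_{2}, and R ~R = \frac{148}{25}, so R^-1 = ~R / (\frac{148}{25}).
R v = -\frac{8}{5} e_{1} - \frac{26}{5} e_{2}
Answer: \frac{11}{37} e_{1} + \frac{82}{37} e_{2}


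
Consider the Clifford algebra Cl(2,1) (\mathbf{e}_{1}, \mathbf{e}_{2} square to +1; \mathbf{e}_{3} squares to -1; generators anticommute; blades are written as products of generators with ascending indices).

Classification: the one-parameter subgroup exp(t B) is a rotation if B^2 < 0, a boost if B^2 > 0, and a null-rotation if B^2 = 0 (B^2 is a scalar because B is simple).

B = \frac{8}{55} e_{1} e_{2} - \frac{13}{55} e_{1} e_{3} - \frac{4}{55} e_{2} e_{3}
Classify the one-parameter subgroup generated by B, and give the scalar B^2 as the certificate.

B^2 term by term: the squares give (\frac{8}{55})^2*(e_{1} e_{2})^2 + (-\frac{13}{55})^2*(e_{1} e_{3})^2 + (-\frac{4}{55})^2*(e_{2} e_{3})^2 = \frac{64}{3025}*(-1) + \frac{169}{3025}*(+1) + \frac{16}{3025}*(+1) = \frac{1}{25} (each basis 2-blade squares to minus the product of its generators' squares); cross terms between blades sharing an index anticommute and cancel. So B^2 = \frac{1}{25}.
Answer: boost, certificate B^2 = \frac{1}{25}. B^2 = \frac{1}{25} is basis-independent, so its sign is the whole story.


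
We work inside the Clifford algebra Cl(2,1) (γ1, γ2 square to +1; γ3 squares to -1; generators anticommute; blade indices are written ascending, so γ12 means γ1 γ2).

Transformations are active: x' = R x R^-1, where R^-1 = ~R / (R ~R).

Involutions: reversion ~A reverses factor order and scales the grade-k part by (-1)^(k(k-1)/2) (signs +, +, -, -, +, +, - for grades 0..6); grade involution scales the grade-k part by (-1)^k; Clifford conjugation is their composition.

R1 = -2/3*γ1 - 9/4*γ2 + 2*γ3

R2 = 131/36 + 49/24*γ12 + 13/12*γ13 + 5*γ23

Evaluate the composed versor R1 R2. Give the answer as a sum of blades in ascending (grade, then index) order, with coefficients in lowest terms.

Distribute over the terms of R1 (each basis-blade product reordered to ascending indices, repeated generators contracted through their squares):
(-2/3*γ1) R2 = -131/54*γ1 - 49/36*γ2 - 13/18*γ3 - 10/3*γ123
(-9/4*γ2) R2 = 147/32*γ1 - 131/16*γ2 - 45/4*γ3 + 39/16*γ123
(2*γ3) R2 = 13/6*γ1 + 10*γ2 + 131/18*γ3 + 49/12*γ123
Summing the partial products and collecting blades:
Answer: 3745/864*γ1 + 65/144*γ2 - 169/36*γ3 + 51/16*γ123


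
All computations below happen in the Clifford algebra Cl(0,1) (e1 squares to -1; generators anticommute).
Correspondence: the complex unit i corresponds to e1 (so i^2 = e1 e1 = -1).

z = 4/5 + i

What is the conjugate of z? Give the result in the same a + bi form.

In blades: z = 4/5 + e1.
Conjugation here is Clifford conjugation: the scalar is fixed and the grade-1 and grade-2 blades all flip sign, giving 4/5 - e1; translating back:
Answer: 4/5 - i


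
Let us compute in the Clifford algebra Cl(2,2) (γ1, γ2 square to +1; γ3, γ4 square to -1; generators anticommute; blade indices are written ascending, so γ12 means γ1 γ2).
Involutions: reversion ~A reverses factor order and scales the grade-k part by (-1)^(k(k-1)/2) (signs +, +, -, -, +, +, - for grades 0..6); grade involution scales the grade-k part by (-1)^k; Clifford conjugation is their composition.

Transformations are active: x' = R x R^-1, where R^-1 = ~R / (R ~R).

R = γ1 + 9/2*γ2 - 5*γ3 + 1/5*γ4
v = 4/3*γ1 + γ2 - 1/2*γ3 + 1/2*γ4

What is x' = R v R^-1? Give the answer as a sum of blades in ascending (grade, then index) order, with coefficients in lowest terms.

~R = γ1 + 9/2*γ2 - 5*γ3 + 1/5*γ4, and R ~R = -379/100, so R^-1 = ~R / (-379/100).
R v = 97/30 - 5*γ12 + 37/6*γ13 + 7/30*γ14 + 11/4*γ23 + 41/20*γ24 - 12/5*γ34
Answer: -1152/379*γ1 - 3289/379*γ2 + 20537/2274*γ3 - 1913/2274*γ4


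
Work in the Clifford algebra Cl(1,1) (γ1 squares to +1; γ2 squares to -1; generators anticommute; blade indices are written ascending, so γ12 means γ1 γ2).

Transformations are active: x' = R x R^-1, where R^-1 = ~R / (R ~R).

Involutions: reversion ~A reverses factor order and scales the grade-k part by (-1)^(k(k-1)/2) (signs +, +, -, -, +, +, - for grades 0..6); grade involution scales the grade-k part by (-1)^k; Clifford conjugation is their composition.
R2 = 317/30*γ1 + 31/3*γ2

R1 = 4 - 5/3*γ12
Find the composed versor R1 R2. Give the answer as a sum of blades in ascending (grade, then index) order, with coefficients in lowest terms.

Distribute over the terms of R1 (each basis-blade product reordered to ascending indices, repeated generators contracted through their squares):
(4) R2 = 634/15*γ1 + 124/3*γ2
(-5/3*γ12) R2 = 155/9*γ1 + 317/18*γ2
Summing the partial products and collecting blades:
Answer: 2677/45*γ1 + 1061/18*γ2


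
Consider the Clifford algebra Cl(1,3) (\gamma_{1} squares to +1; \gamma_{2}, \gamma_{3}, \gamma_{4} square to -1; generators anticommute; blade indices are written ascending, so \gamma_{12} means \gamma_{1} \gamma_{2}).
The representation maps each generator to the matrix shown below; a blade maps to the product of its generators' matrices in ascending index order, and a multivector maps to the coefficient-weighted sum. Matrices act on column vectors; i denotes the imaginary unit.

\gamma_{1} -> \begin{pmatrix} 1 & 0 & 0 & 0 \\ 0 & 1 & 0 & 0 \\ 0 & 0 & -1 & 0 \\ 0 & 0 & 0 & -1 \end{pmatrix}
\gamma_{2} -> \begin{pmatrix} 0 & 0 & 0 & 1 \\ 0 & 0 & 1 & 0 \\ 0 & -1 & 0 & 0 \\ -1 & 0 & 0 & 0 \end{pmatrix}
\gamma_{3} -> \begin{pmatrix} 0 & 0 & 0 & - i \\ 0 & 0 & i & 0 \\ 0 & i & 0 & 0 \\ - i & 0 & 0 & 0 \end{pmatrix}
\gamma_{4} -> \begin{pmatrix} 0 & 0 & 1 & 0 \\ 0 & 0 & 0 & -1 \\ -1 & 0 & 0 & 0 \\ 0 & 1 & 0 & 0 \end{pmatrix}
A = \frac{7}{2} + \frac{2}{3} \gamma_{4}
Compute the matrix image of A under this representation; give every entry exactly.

M = (\frac{7}{2})*1 + (\frac{2}{3})*rho(\gamma_{4}), summed entrywise (1 is the identity matrix):
Answer: \begin{pmatrix} \frac{7}{2} & 0 & \frac{2}{3} & 0 \\ 0 & \frac{7}{2} & 0 & - \frac{2}{3} \\ - \frac{2}{3} & 0 & \frac{7}{2} & 0 \\ 0 & \frac{2}{3} & 0 & \frac{7}{2} \end{pmatrix}


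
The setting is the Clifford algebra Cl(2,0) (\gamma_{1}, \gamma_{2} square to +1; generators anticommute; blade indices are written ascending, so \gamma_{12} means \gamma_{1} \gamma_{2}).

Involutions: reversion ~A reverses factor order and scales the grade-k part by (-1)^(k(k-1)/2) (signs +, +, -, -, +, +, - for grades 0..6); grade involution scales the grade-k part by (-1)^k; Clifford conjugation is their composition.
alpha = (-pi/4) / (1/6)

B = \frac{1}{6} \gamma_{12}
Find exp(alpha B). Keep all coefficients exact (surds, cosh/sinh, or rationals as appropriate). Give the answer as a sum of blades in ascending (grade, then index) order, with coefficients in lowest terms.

B^2 = (\frac{1}{6})^2*(\gamma_{12})^2 = \frac{1}{36}*(-1) = -\frac{1}{36} (a basis 2-blade squares to minus the product of its generators' squares).
B^2 = -\frac{1}{36} — the series telescopes trigonometrically here: l = \frac{1}{6}, alpha*l = - \frac{\pi}{4}, so exp(alpha B) = cos(- \frac{\pi}{4}) + (sin(- \frac{\pi}{4})/(\frac{1}{6}))*B = \frac{\sqrt{2}}{2} + (- 3 \sqrt{2})*B.
Answer: \frac{\sqrt{2}}{2} - \frac{\sqrt{2}}{2} \gamma_{12}


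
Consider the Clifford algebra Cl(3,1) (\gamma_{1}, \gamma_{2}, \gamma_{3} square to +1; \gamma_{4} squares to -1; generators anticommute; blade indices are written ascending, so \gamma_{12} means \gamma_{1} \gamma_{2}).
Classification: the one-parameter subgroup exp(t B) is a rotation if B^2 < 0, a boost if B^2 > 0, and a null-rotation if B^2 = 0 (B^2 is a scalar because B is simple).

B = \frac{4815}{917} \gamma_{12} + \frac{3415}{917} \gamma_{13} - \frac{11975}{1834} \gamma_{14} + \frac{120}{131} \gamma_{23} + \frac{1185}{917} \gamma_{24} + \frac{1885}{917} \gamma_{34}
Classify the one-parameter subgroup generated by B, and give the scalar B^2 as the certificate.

B^2 term by term: the squares give (\frac{4815}{917})^2*(\gamma_{12})^2 + (\frac{3415}{917})^2*(\gamma_{13})^2 + (-\frac{11975}{1834})^2*(\gamma_{14})^2 + (\frac{120}{131})^2*(\gamma_{23})^2 + (\frac{1185}{917})^2*(\gamma_{24})^2 + (\frac{1885}{917})^2*(\gamma_{34})^2 = \frac{23184225}{840889}*(-1) + \frac{11662225}{840889}*(-1) + \frac{143400625}{3363556}*(+1) + \frac{14400}{17161}*(-1) + \frac{1404225}{840889}*(+1) + \frac{3553225}{840889}*(+1) = \frac{25}{4} (each basis 2-blade squares to minus the product of its generators' squares); cross terms between blades sharing an index anticommute and cancel; the commuting (index-disjoint) pairs give grade-4 terms 2*c*c'*(blade product), which cancel blade by blade — \gamma_{1234}: \frac{18152550}{840889} - \frac{8093550}{840889} - \frac{1437000}{120127} = 0 — confirming B is simple. So B^2 = \frac{25}{4}.
Answer: boost, certificate B^2 = \frac{25}{4}. The class reads off the invariant scalar \frac{25}{4} directly.


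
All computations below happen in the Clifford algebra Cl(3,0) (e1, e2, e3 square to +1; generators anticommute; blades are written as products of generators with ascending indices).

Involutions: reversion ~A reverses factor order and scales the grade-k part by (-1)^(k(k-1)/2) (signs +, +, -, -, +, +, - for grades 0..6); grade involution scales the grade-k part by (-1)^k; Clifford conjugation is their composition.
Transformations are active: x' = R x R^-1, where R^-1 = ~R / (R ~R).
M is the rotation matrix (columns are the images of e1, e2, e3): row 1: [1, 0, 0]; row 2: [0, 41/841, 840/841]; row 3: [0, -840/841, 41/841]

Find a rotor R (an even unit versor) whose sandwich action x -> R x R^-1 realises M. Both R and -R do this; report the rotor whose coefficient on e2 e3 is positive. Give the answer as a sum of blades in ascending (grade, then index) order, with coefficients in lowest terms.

Method: write R = a + b12*e1 e2 + b13*e1 e3 + b23*e2 e3 with a^2 + b12^2 + b13^2 + b23^2 = 1 (so R^-1 = ~R). Expanding the columns R e_j ~R gives tr M = 4a^2 - 1 and, from the antisymmetric part, M21 - M12 = -4a*b12, M13 - M31 = 4a*b13, M32 - M23 = -4a*b23.
Here tr M = 923/841, so a^2 = (1 + tr M)/4 = 441/841 and a = ±21/29. Taking a = 21/29: M21 - M12 = 0, M13 - M31 = 0, M32 - M23 = -1680/841, giving b12 = 0, b13 = 0, b23 = 20/29, i.e. R = 21/29 + 20/29*e2 e3.
Its e2 e3 coefficient is already positive.
Answer: 21/29 + 20/29*e2 e3. Uniqueness: Spin(3) -> SO(3) maps R and -R to the same rotation of trace 923/841; fixing the sign of the e2 e3 coefficient removes the ambiguity.


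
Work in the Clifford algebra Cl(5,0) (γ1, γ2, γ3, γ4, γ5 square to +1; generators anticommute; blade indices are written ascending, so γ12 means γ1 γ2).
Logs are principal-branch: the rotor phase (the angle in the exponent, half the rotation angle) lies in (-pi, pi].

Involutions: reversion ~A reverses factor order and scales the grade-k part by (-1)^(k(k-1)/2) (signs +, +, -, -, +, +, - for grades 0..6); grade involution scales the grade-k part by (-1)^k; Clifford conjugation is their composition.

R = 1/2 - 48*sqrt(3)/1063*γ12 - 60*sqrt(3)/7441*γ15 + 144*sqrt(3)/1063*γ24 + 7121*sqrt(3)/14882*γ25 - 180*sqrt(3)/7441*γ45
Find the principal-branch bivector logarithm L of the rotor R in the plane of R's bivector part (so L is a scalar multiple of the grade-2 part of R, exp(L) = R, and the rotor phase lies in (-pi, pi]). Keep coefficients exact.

The scalar part of R is 1/2, which pins the rotor phase on the principal branch; dividing the bivector part by the sine of that phase recovers the unit plane, and L is the phase times that plane.
Concretely: cos(phase) = 1/2 gives phase = ±pi/3, and since phase/sin(phase) is even the sign is immaterial: L = (phase/sin(phase)) * <R>_2 = (2*sqrt(3)*pi/9) * <R>_2.
Answer: -32*pi/1063*γ12 - 40*pi/7441*γ15 + 96*pi/1063*γ24 + 7121*pi/22323*γ25 - 120*pi/7441*γ45


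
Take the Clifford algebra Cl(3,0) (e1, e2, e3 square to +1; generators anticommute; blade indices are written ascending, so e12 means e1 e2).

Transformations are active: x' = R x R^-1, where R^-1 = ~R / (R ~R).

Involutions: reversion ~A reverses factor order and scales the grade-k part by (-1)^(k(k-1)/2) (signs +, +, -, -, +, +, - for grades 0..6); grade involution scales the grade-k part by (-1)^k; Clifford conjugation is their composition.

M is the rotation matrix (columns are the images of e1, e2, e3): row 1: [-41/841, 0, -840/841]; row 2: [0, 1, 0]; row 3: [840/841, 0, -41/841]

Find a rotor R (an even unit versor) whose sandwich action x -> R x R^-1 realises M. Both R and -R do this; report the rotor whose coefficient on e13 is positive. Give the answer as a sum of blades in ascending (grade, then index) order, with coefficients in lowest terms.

Method: write R = a + b12*e12 + b13*e13 + b23*e23 with a^2 + b12^2 + b13^2 + b23^2 = 1 (so R^-1 = ~R). Expanding the columns R e_j ~R gives tr M = 4a^2 - 1 and, from the antisymmetric part, M21 - M12 = -4a*b12, M13 - M31 = 4a*b13, M32 - M23 = -4a*b23.
Here tr M = 759/841, so a^2 = (1 + tr M)/4 = 400/841 and a = ±20/29. Taking a = 20/29: M21 - M12 = 0, M13 - M31 = -1680/841, M32 - M23 = 0, giving b12 = 0, b13 = -21/29, b23 = 0, i.e. R = 20/29 - 21/29*e13.
Its e13 coefficient is negative, so report the other preimage -R.
Answer: -20/29 + 21/29*e13. Recall the cover is two-to-one: with M of trace 759/841, both preimages act alike, and the stated e13 sign chooses the sheet.


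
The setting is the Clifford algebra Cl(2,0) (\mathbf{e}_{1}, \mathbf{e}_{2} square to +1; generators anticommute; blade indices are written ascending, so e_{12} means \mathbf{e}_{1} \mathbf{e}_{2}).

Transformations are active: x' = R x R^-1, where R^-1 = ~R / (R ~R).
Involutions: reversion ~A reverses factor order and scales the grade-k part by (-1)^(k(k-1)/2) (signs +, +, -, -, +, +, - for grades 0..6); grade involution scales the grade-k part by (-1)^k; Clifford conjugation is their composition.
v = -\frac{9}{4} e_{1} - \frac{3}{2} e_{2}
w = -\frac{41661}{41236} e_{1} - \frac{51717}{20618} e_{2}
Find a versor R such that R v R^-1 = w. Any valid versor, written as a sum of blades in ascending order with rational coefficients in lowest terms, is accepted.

Here q(v) = q(w) = \frac{117}{16}; the classical choice R = v + w = -\frac{67221}{20618} e_{1} - \frac{41322}{10309} e_{2} then realises v -> w under the sandwich.
Answer: -\frac{67221}{20618} e_{1} - \frac{41322}{10309} e_{2}


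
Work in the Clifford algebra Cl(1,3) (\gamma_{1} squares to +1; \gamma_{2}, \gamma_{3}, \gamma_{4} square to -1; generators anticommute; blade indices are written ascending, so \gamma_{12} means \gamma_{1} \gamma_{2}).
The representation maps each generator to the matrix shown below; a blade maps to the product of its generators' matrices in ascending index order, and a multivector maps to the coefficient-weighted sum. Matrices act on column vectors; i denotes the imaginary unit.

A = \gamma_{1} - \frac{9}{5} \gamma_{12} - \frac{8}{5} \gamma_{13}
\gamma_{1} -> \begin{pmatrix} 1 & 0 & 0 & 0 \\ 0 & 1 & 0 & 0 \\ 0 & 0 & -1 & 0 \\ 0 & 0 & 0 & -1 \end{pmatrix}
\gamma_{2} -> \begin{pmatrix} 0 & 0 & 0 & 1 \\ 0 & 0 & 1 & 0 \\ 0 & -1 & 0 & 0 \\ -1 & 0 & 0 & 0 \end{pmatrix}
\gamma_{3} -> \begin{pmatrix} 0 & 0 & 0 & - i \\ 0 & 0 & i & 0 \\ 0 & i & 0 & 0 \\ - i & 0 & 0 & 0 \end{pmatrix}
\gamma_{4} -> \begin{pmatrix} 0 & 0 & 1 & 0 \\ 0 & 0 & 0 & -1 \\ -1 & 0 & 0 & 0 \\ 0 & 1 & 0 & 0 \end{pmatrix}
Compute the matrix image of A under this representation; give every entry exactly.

Bivector images (products of the table entries): rho(\gamma_{12}) = rho(\gamma_{1})rho(\gamma_{2}) = \begin{pmatrix} 0 & 0 & 0 & 1 \\ 0 & 0 & 1 & 0 \\ 0 & 1 & 0 & 0 \\ 1 & 0 & 0 & 0 \end{pmatrix}; rho(\gamma_{13}) = rho(\gamma_{1})rho(\gamma_{3}) = \begin{pmatrix} 0 & 0 & 0 & - i \\ 0 & 0 & i & 0 \\ 0 & - i & 0 & 0 \\ i & 0 & 0 & 0 \end{pmatrix}.
M = (1)*rho(\gamma_{1}) + (-\frac{9}{5})*rho(\gamma_{12}) + (-\frac{8}{5})*rho(\gamma_{13}), summed entrywise:
Answer: \begin{pmatrix} 1 & 0 & 0 & - \frac{9}{5} + \frac{8 i}{5} \\ 0 & 1 & - \frac{9}{5} - \frac{8 i}{5} & 0 \\ 0 & - \frac{9}{5} + \frac{8 i}{5} & -1 & 0 \\ - \frac{9}{5} - \frac{8 i}{5} & 0 & 0 & -1 \end{pmatrix}


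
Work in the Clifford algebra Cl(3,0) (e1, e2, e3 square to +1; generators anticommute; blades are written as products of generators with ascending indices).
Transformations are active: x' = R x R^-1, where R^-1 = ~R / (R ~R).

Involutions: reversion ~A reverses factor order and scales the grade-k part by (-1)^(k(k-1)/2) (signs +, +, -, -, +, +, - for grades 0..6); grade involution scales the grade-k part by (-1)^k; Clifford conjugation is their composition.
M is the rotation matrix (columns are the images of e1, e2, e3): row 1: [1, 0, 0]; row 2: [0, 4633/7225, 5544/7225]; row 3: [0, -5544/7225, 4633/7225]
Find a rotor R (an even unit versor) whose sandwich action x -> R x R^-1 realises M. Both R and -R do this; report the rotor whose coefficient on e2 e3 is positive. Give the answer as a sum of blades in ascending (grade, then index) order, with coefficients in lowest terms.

Method: write R = a + b12*e1 e2 + b13*e1 e3 + b23*e2 e3 with a^2 + b12^2 + b13^2 + b23^2 = 1 (so R^-1 = ~R). Expanding the columns R e_j ~R gives tr M = 4a^2 - 1 and, from the antisymmetric part, M21 - M12 = -4a*b12, M13 - M31 = 4a*b13, M32 - M23 = -4a*b23.
Here tr M = 16491/7225, so a^2 = (1 + tr M)/4 = 5929/7225 and a = ±77/85. Taking a = 77/85: M21 - M12 = 0, M13 - M31 = 0, M32 - M23 = -11088/7225, giving b12 = 0, b13 = 0, b23 = 36/85, i.e. R = 77/85 + 36/85*e2 e3.
Its e2 e3 coefficient is already positive.
Answer: 77/85 + 36/85*e2 e3. Recall the cover is two-to-one: with M of trace 16491/7225, both preimages act alike, and the stated e2 e3 sign chooses the sheet.


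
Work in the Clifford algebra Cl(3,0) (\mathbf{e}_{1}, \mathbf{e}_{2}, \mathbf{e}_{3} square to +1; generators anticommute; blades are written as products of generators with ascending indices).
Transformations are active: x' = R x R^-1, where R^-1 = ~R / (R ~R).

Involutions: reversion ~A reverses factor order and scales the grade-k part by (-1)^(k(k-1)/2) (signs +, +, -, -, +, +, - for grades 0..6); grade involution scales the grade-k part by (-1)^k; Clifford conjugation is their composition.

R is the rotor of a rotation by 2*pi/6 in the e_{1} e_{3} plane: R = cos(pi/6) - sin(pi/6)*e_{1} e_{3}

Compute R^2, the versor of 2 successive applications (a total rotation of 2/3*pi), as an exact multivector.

The rotor phase is half the rotation angle and phases add under composition, so 2 steps in the e_{1} e_{3} plane accumulate phase 2*(pi/6) = \frac{\pi}{3}: R^2 = cos(\frac{\pi}{3}) - sin(\frac{\pi}{3})*e_{1} e_{3}.
cos(\frac{\pi}{3}) = \frac{1}{2} and sin(\frac{\pi}{3}) = \frac{\sqrt{3}}{2}, so R^2 = \frac{1}{2} - \frac{\sqrt{3}}{2} e_{1} e_{3}. The net rotation is 2/3*pi; the rotor keeps the half-angle phase exactly.
Answer: \frac{1}{2} - \frac{\sqrt{3}}{2} e_{1} e_{3}


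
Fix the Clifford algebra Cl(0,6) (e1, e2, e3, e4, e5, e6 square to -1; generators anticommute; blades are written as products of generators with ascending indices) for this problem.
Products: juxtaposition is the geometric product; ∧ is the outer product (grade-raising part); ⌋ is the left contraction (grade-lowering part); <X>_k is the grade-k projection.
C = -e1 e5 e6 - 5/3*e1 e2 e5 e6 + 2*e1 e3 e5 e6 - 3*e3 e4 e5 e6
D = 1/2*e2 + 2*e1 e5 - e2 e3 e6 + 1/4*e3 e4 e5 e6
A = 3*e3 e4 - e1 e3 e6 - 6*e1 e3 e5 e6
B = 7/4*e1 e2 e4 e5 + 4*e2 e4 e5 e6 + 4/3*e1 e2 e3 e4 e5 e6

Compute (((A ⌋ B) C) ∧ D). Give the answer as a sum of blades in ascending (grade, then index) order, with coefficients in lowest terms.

step 1: 8*e2 e4 - 4/3*e2 e4 e5 - 4*e1 e2 e5 e6
step 2: 20/3 - 4*e2 + 8*e2 e3 - 20/9*e1 e4 e6 - 4*e2 e3 e6 - 12*e1 e2 e3 e4 + 4/3*e1 e2 e4 e6 - 40/3*e1 e4 e5 e6 - 24*e2 e3 e5 e6 - 8/3*e1 e2 e3 e4 e6 - 8*e1 e2 e4 e5 e6 - 16*e1 e2 e3 e4 e5 e6
step 3: 10/3*e2 + 40/3*e1 e5 + 8*e1 e2 e5 - 20/3*e2 e3 e6 + 16*e1 e2 e3 e5 - 10/9*e1 e2 e4 e6 + 5/3*e3 e4 e5 e6 - 8*e1 e2 e3 e5 e6 + 20/3*e1 e2 e4 e5 e6 - e2 e3 e4 e5 e6
Answer: 10/3*e2 + 40/3*e1 e5 + 8*e1 e2 e5 - 20/3*e2 e3 e6 + 16*e1 e2 e3 e5 - 10/9*e1 e2 e4 e6 + 5/3*e3 e4 e5 e6 - 8*e1 e2 e3 e5 e6 + 20/3*e1 e2 e4 e5 e6 - e2 e3 e4 e5 e6


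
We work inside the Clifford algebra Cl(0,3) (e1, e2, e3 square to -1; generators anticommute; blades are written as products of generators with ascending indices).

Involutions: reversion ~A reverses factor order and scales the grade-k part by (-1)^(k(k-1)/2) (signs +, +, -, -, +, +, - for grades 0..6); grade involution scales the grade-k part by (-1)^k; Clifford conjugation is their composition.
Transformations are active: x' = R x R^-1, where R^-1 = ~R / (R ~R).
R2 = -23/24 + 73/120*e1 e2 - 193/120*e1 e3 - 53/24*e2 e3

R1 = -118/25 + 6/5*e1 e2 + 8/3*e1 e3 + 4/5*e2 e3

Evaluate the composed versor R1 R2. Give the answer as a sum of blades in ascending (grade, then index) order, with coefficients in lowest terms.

Distribute over the terms of R1 (each basis-blade product reordered to ascending indices, repeated generators contracted through their squares):
(-118/25) R2 = 1357/300 - 4307/1500*e1 e2 + 11387/1500*e1 e3 + 3127/300*e2 e3
(6/5*e1 e2) R2 = -73/100 - 23/20*e1 e2 + 53/20*e1 e3 - 193/100*e2 e3
(8/3*e1 e3) R2 = 193/45 - 53/9*e1 e2 - 23/9*e1 e3 - 73/45*e2 e3
(4/5*e2 e3) R2 = 53/30 + 193/150*e1 e2 + 73/150*e1 e3 - 23/30*e2 e3
Summing the partial products and collecting blades:
Answer: 2216/225 - 19403/2250*e1 e2 + 9194/1125*e1 e3 + 2747/450*e2 e3


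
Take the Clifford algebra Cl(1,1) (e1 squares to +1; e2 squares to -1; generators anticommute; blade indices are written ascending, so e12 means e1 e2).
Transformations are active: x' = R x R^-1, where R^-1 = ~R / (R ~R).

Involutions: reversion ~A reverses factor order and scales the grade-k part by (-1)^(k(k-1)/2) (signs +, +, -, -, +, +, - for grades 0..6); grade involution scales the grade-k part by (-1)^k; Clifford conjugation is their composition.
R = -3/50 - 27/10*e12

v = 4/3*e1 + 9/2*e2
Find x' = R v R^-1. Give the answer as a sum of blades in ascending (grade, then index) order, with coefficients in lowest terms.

~R = -3/50 + 27/10*e12, and R ~R = -4554/625, so R^-1 = ~R / (-4554/625).
R v = 1207/100*e1 + 333/100*e2
Answer: -6889/6072*e1 - 8997/2024*e2


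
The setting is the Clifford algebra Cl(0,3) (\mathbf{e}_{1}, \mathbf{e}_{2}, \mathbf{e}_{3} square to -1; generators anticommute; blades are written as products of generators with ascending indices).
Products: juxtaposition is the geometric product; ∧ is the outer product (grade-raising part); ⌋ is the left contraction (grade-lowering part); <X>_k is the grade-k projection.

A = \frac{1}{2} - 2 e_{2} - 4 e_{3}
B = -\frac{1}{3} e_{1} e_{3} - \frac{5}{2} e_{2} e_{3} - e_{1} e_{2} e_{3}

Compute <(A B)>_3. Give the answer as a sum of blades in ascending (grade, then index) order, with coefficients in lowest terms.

step 1: \frac{4}{3} e_{1} + 10 e_{2} - 5 e_{3} - 4 e_{1} e_{2} + \frac{11}{6} e_{1} e_{3} - \frac{5}{4} e_{2} e_{3} - \frac{7}{6} e_{1} e_{2} e_{3}
step 2: -\frac{7}{6} e_{1} e_{2} e_{3}
Answer: -\frac{7}{6} e_{1} e_{2} e_{3}


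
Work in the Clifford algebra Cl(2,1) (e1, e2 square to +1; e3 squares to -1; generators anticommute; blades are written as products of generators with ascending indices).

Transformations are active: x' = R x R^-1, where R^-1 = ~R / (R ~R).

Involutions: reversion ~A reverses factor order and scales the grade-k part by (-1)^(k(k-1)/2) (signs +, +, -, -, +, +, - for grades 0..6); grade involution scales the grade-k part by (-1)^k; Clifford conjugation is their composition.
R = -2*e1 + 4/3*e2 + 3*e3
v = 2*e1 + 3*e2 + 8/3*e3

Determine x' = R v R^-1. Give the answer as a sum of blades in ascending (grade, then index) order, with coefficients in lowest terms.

~R = -2*e1 + 4/3*e2 + 3*e3, and R ~R = -29/9, so R^-1 = ~R / (-29/9).
R v = -8 - 26/3*e1 e2 - 34/3*e1 e3 - 49/9*e2 e3
Answer: -346/29*e1 + 105/29*e2 + 1064/87*e3


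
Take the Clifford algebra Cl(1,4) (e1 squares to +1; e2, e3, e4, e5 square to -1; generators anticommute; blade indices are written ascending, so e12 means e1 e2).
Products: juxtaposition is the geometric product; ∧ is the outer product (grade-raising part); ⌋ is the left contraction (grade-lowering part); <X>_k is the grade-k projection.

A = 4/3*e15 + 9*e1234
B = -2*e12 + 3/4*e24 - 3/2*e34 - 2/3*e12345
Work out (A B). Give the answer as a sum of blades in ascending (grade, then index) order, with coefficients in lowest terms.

step 1: 6*e5 + 27/2*e12 + 27/4*e13 - 8/3*e25 - 18*e34 + 8/9*e234 + e1245 - 2*e1345
Answer: 6*e5 + 27/2*e12 + 27/4*e13 - 8/3*e25 - 18*e34 + 8/9*e234 + e1245 - 2*e1345


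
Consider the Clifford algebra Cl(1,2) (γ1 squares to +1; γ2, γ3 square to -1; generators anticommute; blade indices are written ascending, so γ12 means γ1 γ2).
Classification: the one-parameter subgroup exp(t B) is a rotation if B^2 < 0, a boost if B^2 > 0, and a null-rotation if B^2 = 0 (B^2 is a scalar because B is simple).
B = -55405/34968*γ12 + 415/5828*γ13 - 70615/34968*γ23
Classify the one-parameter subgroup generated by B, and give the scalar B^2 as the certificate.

B^2 term by term: the squares give (-55405/34968)^2*(γ12)^2 + (415/5828)^2*(γ13)^2 + (-70615/34968)^2*(γ23)^2 = 3069714025/1222761024*(+1) + 172225/33965584*(+1) + 4986478225/1222761024*(-1) = -25/16 (each basis 2-blade squares to minus the product of its generators' squares); cross terms between blades sharing an index anticommute and cancel. So B^2 = -25/16.
Answer: rotation, certificate B^2 = -25/16. One invariant decides it: the square -25/16 survives every conjugation, and its sign is exactly the classification.


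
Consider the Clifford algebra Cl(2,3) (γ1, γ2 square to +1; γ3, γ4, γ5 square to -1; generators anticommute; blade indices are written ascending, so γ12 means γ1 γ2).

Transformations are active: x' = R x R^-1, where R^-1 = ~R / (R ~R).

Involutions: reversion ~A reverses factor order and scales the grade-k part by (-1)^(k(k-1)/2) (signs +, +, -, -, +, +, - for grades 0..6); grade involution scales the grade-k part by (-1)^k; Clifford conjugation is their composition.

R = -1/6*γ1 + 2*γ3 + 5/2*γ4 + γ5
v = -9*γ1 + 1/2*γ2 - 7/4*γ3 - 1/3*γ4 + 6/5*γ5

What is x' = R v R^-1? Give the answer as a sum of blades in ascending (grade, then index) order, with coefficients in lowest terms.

~R = -1/6*γ1 + 2*γ3 + 5/2*γ4 + γ5, and R ~R = -101/9, so R^-1 = ~R / (-101/9).
R v = 139/30 - 1/12*γ12 + 439/24*γ13 + 203/9*γ14 + 44/5*γ15 - γ23 - 5/4*γ24 - 1/2*γ25 + 89/24*γ34 + 83/20*γ35 + 10/3*γ45
Answer: 9229/1010*γ1 - 1/2*γ2 + 199/2020*γ3 - 1049/606*γ4 - 1023/505*γ5


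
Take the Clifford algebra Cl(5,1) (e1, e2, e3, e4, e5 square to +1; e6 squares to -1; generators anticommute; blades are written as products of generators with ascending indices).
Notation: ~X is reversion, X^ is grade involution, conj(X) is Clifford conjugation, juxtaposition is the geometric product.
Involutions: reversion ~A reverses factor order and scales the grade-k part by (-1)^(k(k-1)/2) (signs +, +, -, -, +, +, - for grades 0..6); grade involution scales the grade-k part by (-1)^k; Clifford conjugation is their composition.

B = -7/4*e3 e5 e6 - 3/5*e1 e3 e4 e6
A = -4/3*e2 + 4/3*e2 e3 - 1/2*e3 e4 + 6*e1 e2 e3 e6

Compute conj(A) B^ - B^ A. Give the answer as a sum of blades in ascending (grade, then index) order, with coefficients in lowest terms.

first term: 3/10*e1 e6 - 18/5*e2 e4 - 21/2*e1 e2 e5 - 7/3*e2 e5 e6 - 7/8*e4 e5 e6 + 4/5*e1 e2 e4 e6 + 7/3*e2 e3 e5 e6 + 4/5*e1 e2 e3 e4 e6
second term: -3/10*e1 e6 + 18/5*e2 e4 - 21/2*e1 e2 e5 - 7/3*e2 e5 e6 - 7/8*e4 e5 e6 + 4/5*e1 e2 e4 e6 + 7/3*e2 e3 e5 e6 - 4/5*e1 e2 e3 e4 e6
Answer: 3/5*e1 e6 - 36/5*e2 e4 + 8/5*e1 e2 e3 e4 e6


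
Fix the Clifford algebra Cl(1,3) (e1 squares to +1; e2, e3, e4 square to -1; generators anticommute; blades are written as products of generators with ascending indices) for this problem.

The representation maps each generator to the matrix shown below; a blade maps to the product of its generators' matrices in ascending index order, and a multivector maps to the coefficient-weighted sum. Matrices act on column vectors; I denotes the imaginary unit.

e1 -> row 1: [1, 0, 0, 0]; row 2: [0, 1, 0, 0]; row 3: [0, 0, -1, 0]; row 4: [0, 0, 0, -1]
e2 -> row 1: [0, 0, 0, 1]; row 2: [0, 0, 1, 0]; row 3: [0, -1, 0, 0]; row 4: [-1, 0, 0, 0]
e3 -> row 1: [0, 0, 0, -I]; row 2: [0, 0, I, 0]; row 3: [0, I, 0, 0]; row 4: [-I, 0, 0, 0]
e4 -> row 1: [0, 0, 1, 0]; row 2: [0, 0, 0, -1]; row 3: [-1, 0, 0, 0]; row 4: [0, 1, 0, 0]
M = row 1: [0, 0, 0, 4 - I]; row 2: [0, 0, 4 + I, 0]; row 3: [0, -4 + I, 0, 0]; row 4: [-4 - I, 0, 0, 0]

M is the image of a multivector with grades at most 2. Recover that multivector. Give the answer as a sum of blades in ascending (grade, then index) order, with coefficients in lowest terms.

Method: the blade images are trace-orthogonal — tr(rho(e_A) rho(e_B)^-1) = 4 if A = B and 0 otherwise — and rho(e_A)^-1 = (e_A)^2 * rho(e_A) with (e_A)^2 = +1 or -1, so the coefficient of e_A in the preimage is (e_A)^2 * tr(M rho(e_A))/4.
Nonzero projections over blades of grade <= 2: e2: (e2)^2 = -1, tr(M rho(e2)) = -16, coefficient 4; e3: (e3)^2 = -1, tr(M rho(e3)) = -4, coefficient 1. Every other blade of grade <= 2 projects to 0.
Answer: 4*e2 + e3


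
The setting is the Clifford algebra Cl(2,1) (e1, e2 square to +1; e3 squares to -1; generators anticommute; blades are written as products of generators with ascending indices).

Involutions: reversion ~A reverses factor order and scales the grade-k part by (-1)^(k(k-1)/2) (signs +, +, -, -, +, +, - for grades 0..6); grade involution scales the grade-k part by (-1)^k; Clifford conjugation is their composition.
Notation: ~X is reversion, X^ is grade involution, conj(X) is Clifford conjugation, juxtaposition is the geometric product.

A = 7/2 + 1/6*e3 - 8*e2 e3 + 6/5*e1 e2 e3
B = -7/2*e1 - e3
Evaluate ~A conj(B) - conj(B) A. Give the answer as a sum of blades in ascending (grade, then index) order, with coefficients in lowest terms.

first term: -1/6 + 49/4*e1 - 8*e2 + 7/2*e3 + 6/5*e1 e2 - 7/12*e1 e3 - 21/5*e2 e3 + 28*e1 e2 e3
second term: -1/6 + 49/4*e1 - 8*e2 + 7/2*e3 - 6/5*e1 e2 + 7/12*e1 e3 + 21/5*e2 e3 - 28*e1 e2 e3
Answer: 12/5*e1 e2 - 7/6*e1 e3 - 42/5*e2 e3 + 56*e1 e2 e3


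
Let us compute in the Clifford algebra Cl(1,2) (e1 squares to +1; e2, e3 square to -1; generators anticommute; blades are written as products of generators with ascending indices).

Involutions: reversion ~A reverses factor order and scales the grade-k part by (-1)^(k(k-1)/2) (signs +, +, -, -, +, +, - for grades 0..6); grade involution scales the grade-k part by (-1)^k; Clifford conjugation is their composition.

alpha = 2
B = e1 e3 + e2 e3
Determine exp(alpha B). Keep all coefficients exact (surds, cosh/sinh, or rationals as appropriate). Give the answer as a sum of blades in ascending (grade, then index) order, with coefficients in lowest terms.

B^2 term by term: the squares give (1)^2*(e1 e3)^2 + (1)^2*(e2 e3)^2 = 1*(+1) + 1*(-1) = 0 (each basis 2-blade squares to minus the product of its generators' squares); cross terms between blades sharing an index anticommute and cancel. So B^2 = 0.
B^2 = 0, so the series closes: exp(alpha B) = 1 + alpha B (parabolic case).
Answer: 1 + 2*e1 e3 + 2*e2 e3


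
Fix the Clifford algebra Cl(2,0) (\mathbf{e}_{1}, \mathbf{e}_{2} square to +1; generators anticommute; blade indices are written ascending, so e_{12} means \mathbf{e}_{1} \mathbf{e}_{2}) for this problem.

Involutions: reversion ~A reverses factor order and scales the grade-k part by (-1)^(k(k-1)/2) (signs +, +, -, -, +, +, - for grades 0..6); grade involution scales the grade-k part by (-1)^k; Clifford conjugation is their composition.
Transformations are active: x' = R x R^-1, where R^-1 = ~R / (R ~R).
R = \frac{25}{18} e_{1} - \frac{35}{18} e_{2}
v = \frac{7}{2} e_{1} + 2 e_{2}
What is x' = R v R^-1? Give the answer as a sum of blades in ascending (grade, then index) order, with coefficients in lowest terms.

~R = \frac{25}{18} e_{1} - \frac{35}{18} e_{2}, and R ~R = \frac{925}{162}, so R^-1 = ~R / (\frac{925}{162}).
R v = \frac{35}{36} + \frac{115}{12} e_{12}
Answer: -\frac{112}{37} e_{1} - \frac{197}{74} e_{2}


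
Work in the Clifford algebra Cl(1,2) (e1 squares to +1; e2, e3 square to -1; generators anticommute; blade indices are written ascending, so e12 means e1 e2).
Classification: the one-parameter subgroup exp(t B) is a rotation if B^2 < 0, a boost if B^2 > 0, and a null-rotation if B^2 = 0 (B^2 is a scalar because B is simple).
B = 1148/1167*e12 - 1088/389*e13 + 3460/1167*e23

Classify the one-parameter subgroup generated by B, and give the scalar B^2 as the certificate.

B^2 term by term: the squares give (1148/1167)^2*(e12)^2 + (-1088/389)^2*(e13)^2 + (3460/1167)^2*(e23)^2 = 1317904/1361889*(+1) + 1183744/151321*(+1) + 11971600/1361889*(-1) = 0 (each basis 2-blade squares to minus the product of its generators' squares); cross terms between blades sharing an index anticommute and cancel. So B^2 = 0.
Answer: null-rotation, certificate B^2 = 0. No conjugation can change B^2 = 0; the sign gives the class.


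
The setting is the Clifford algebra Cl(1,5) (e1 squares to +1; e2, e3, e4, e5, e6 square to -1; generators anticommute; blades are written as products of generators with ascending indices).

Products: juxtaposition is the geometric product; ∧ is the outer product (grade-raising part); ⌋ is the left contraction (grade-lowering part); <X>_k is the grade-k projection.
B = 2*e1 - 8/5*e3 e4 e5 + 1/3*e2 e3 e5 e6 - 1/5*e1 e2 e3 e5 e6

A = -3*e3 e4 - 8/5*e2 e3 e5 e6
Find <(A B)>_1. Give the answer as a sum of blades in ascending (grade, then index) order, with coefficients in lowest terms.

step 1: -8/15 + 8/25*e1 - 24/5*e5 - 6*e1 e3 e4 - 64/25*e2 e4 e6 - e2 e4 e5 e6 - 16/5*e1 e2 e3 e5 e6 + 3/5*e1 e2 e4 e5 e6
step 2: 8/25*e1 - 24/5*e5
Answer: 8/25*e1 - 24/5*e5


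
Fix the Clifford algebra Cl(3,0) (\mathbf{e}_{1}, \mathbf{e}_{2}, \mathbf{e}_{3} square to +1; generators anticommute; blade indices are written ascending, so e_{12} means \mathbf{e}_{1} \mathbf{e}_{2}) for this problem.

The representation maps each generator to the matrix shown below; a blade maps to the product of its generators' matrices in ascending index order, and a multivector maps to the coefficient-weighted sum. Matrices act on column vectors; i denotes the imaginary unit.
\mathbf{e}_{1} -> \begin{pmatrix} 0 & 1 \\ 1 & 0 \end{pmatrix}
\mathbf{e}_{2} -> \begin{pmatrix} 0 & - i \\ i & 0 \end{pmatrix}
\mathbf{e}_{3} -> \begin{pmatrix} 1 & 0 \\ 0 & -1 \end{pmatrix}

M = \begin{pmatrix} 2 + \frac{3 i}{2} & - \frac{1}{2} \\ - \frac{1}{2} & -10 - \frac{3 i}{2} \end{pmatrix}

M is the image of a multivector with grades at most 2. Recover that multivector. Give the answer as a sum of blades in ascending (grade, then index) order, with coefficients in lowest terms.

Method: 1, rho(e_{1}), rho(e_{2}), rho(e_{3}) form a trace-orthogonal basis of the 2x2 complex matrices (tr(X Y) = 2 if X = Y, else 0), so M = m0*1 + m1*rho(e_{1}) + m2*rho(e_{2}) + m3*rho(e_{3}) with m0 = tr(M)/2 = -4, m1 = tr(M rho(e_{1}))/2 = - \frac{1}{2}, m2 = tr(M rho(e_{2}))/2 = 0, m3 = tr(M rho(e_{3}))/2 = 6 + \frac{3 i}{2}.
Multiplying table entries, the bivector images are rho(e_{12}) = i*rho(e_{3}), rho(e_{13}) = -i*rho(e_{2}), rho(e_{23}) = i*rho(e_{1}); with real blade coefficients the real parts of m0..m3 are the coefficients of 1, e_{1}, e_{2}, e_{3} and the imaginary parts give the bivectors (e_{23}: Im m1, e_{13}: -Im m2, e_{12}: Im m3).
Answer: -4 - \frac{1}{2} e_{1} + 6 e_{3} + \frac{3}{2} e_{12}
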